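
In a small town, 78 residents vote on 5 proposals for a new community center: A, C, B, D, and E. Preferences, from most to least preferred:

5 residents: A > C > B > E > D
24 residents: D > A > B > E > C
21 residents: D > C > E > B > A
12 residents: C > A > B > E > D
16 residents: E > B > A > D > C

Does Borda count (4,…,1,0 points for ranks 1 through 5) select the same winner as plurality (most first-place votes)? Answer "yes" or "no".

yes

Borda — scores: A 160, C 126, B 151, D 196, E 147. Winner: D.
Plurality — first-place votes: A 5, C 12, B 0, D 45, E 16. Winner: D.
The two methods agree.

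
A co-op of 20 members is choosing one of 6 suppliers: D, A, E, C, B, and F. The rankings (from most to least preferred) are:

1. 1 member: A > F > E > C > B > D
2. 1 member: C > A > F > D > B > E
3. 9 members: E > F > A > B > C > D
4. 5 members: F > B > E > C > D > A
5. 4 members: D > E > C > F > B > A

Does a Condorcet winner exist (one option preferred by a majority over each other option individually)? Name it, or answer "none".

E

E vs D: 15–5 for E.
E vs A: 18–2 for E.
E vs C: 19–1 for E.
E vs B: 14–6 for E.
E vs F: 13–7 for E.
E beats every other option head-to-head.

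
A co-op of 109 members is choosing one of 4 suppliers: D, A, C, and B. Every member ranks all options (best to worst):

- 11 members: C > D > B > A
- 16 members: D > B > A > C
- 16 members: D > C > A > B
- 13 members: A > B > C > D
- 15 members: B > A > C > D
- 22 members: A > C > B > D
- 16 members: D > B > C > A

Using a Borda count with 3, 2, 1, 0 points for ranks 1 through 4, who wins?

B

D: 11·2 + 16·3 + 16·3 + 13·0 + 15·0 + 22·0 + 16·3 = 166
A: 11·0 + 16·1 + 16·1 + 13·3 + 15·2 + 22·3 + 16·0 = 167
C: 11·3 + 16·0 + 16·2 + 13·1 + 15·1 + 22·2 + 16·1 = 153
B: 11·1 + 16·2 + 16·0 + 13·2 + 15·3 + 22·1 + 16·2 = 168
B has the highest Borda score (168).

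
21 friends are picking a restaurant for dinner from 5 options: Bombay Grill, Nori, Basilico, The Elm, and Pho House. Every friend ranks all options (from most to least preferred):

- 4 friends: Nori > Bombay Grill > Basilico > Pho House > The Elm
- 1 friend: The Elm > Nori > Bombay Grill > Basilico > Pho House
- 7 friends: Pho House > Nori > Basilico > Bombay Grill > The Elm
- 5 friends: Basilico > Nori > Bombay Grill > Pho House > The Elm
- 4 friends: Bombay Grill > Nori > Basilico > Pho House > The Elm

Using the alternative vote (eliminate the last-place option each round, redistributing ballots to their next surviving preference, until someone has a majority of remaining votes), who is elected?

Round 1: Bombay Grill 4, Nori 4, Basilico 5, The Elm 1, Pho House 7. Eliminate The Elm.
Round 2: Bombay Grill 4, Nori 5, Basilico 5, Pho House 7. Eliminate Bombay Grill.
Round 3: Nori 9, Basilico 5, Pho House 7. Eliminate Basilico.
Round 4: Nori 14, Pho House 7. Nori has a majority.

Nori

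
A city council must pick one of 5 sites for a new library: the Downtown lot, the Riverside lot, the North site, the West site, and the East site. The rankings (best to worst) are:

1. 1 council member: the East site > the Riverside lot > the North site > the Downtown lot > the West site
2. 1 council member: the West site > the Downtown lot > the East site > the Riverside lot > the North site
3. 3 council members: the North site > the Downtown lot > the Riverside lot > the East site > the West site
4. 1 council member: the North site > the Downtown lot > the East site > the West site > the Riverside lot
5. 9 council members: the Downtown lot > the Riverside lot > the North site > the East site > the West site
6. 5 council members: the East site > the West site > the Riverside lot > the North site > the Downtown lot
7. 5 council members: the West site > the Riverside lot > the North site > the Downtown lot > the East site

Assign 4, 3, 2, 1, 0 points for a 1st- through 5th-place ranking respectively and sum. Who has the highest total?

the Riverside lot

the Downtown lot: 1·1 + 1·3 + 3·3 + 1·3 + 9·4 + 5·0 + 5·1 = 57
the Riverside lot: 1·3 + 1·1 + 3·2 + 1·0 + 9·3 + 5·2 + 5·3 = 62
the North site: 1·2 + 1·0 + 3·4 + 1·4 + 9·2 + 5·1 + 5·2 = 51
the West site: 1·0 + 1·4 + 3·0 + 1·1 + 9·0 + 5·3 + 5·4 = 40
the East site: 1·4 + 1·2 + 3·1 + 1·2 + 9·1 + 5·4 + 5·0 = 40
the Riverside lot has the highest Borda score (62).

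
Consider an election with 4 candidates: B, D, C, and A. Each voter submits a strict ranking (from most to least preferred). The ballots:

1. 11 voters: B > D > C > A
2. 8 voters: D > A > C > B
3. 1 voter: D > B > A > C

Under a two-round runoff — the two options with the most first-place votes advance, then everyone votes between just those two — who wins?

Round 1 first-place votes: B 11, D 9, C 0, A 0.
B and D advance.
Runoff: B is preferred to D by 11 voters; D by 9.
B wins the runoff.

B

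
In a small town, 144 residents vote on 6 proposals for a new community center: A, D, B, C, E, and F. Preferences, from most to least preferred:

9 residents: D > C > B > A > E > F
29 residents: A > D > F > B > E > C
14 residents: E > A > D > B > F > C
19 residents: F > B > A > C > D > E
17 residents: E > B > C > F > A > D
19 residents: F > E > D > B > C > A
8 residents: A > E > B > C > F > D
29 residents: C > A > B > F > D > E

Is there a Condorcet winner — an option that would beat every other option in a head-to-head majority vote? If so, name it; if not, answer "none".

none

Checking pairwise contests:
C beats A 74–70.
A beats D 116–28.
A beats B 80–64.
B beats C 106–38.
A beats E 94–50.
A beats F 89–55.
Every option loses at least one head-to-head, so there is no Condorcet winner.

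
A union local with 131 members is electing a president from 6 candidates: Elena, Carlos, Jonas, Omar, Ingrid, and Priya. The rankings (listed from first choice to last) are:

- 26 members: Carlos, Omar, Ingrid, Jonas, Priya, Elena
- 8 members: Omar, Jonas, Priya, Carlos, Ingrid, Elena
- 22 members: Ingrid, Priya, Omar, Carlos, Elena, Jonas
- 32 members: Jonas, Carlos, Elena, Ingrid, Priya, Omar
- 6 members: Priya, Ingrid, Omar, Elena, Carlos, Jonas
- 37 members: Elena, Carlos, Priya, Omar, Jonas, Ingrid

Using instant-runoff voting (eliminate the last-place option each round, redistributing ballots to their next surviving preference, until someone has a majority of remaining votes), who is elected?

Jonas

Round 1: Elena 37, Carlos 26, Jonas 32, Omar 8, Ingrid 22, Priya 6. Eliminate Priya.
Round 2: Elena 37, Carlos 26, Jonas 32, Omar 8, Ingrid 28. Eliminate Omar.
Round 3: Elena 37, Carlos 26, Jonas 40, Ingrid 28. Eliminate Carlos.
Round 4: Elena 37, Jonas 40, Ingrid 54. Eliminate Elena.
Round 5: Jonas 77, Ingrid 54. Jonas has a majority.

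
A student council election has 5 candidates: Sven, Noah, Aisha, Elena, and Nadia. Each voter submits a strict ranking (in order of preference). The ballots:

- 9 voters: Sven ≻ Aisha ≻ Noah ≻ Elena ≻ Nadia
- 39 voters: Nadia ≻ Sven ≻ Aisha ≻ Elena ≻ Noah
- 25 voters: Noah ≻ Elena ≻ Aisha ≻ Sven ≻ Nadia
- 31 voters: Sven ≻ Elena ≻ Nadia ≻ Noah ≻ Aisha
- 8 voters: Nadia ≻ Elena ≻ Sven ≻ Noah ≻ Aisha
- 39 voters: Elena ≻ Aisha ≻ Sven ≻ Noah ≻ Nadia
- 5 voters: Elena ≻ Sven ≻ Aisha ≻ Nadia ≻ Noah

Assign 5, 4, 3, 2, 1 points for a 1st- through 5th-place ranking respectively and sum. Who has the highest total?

Sven: 9·5 + 39·4 + 25·2 + 31·5 + 8·3 + 39·3 + 5·4 = 567
Noah: 9·3 + 39·1 + 25·5 + 31·2 + 8·2 + 39·2 + 5·1 = 352
Aisha: 9·4 + 39·3 + 25·3 + 31·1 + 8·1 + 39·4 + 5·3 = 438
Elena: 9·2 + 39·2 + 25·4 + 31·4 + 8·4 + 39·5 + 5·5 = 572
Nadia: 9·1 + 39·5 + 25·1 + 31·3 + 8·5 + 39·1 + 5·2 = 411
Elena has the highest Borda score (572).

Elena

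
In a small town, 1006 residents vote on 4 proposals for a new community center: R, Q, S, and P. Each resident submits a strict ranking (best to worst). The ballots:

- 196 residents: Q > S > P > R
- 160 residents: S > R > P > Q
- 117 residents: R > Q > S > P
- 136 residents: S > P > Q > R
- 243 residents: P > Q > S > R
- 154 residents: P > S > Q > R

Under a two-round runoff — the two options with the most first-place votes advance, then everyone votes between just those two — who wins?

S

Round 1 first-place votes: R 117, Q 196, S 296, P 397.
P and S advance.
Runoff: P is preferred to S by 397 voters; S by 609.
S wins the runoff.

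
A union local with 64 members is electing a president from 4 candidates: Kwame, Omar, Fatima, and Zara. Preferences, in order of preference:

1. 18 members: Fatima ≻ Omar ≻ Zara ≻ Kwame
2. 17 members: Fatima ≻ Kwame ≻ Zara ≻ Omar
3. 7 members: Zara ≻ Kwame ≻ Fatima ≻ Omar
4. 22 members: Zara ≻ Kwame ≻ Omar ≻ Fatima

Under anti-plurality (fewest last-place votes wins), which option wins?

Last-place votes: Kwame 18, Omar 24, Fatima 22, Zara 0.
Zara is ranked last by the fewest voters, so Zara wins.

Zara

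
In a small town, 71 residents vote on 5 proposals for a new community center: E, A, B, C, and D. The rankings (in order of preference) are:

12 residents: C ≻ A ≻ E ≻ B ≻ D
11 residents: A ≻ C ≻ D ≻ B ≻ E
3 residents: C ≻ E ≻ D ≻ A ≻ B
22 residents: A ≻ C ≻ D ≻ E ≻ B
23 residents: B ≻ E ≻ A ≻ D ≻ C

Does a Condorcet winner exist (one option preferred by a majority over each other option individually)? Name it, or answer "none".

A vs E: 45–26 for A.
A vs B: 48–23 for A.
A vs C: 56–15 for A.
A vs D: 68–3 for A.
A beats every other option head-to-head.

A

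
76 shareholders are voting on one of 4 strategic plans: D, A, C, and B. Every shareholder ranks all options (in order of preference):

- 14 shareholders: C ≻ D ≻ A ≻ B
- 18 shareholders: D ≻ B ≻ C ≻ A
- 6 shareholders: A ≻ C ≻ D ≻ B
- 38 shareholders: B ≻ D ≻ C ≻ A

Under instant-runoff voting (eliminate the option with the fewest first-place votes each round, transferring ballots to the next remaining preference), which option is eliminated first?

A

Round 1: D 18, A 6, C 14, B 38. Eliminate A.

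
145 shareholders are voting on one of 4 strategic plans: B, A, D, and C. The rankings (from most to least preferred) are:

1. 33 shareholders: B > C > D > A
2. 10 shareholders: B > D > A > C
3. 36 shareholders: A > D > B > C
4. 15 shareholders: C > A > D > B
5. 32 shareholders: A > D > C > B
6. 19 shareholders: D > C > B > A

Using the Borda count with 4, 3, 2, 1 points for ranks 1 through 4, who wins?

D

B: 33·4 + 10·4 + 36·2 + 15·1 + 32·1 + 19·2 = 329
A: 33·1 + 10·2 + 36·4 + 15·3 + 32·4 + 19·1 = 389
D: 33·2 + 10·3 + 36·3 + 15·2 + 32·3 + 19·4 = 406
C: 33·3 + 10·1 + 36·1 + 15·4 + 32·2 + 19·3 = 326
D has the highest Borda score (406).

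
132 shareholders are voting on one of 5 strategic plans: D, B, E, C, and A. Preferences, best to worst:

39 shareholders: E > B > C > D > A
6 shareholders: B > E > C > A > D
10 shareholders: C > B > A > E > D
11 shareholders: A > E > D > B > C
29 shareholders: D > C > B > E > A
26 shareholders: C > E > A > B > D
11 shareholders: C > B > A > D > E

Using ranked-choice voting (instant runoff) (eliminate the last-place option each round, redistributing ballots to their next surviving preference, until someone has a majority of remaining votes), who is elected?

C

Round 1: D 29, B 6, E 39, C 47, A 11. Eliminate B.
Round 2: D 29, E 45, C 47, A 11. Eliminate A.
Round 3: D 29, E 56, C 47. Eliminate D.
Round 4: E 56, C 76. C has a majority.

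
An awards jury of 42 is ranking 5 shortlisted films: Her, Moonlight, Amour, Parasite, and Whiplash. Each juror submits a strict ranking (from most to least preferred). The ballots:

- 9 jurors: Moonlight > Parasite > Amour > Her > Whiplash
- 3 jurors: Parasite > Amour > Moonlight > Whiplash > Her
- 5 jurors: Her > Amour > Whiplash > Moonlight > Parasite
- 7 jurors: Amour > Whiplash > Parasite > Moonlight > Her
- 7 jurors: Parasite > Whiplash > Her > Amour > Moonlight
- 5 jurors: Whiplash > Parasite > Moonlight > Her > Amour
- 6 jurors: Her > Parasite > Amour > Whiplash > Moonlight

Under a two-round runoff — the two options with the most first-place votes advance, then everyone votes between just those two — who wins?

Round 1 first-place votes: Her 11, Moonlight 9, Amour 7, Parasite 10, Whiplash 5.
Her and Parasite advance.
Runoff: Her is preferred to Parasite by 11 voters; Parasite by 31.
Parasite wins the runoff.

Parasite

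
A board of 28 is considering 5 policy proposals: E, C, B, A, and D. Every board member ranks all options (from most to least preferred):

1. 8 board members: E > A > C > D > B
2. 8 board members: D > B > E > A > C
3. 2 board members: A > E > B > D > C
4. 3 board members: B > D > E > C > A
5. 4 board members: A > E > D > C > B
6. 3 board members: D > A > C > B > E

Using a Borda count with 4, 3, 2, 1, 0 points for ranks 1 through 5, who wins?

E

E: 8·4 + 8·2 + 2·3 + 3·2 + 4·3 + 3·0 = 72
C: 8·2 + 8·0 + 2·0 + 3·1 + 4·1 + 3·2 = 29
B: 8·0 + 8·3 + 2·2 + 3·4 + 4·0 + 3·1 = 43
A: 8·3 + 8·1 + 2·4 + 3·0 + 4·4 + 3·3 = 65
D: 8·1 + 8·4 + 2·1 + 3·3 + 4·2 + 3·4 = 71
E has the highest Borda score (72).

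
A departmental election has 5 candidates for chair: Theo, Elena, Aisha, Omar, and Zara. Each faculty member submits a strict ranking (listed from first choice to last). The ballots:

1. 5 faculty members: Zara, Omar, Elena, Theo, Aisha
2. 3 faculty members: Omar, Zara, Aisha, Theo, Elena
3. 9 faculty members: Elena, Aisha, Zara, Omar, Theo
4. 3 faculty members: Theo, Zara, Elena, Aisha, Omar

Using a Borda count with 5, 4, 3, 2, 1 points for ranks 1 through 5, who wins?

Zara

Theo: 5·2 + 3·2 + 9·1 + 3·5 = 40
Elena: 5·3 + 3·1 + 9·5 + 3·3 = 72
Aisha: 5·1 + 3·3 + 9·4 + 3·2 = 56
Omar: 5·4 + 3·5 + 9·2 + 3·1 = 56
Zara: 5·5 + 3·4 + 9·3 + 3·4 = 76
Zara has the highest Borda score (76).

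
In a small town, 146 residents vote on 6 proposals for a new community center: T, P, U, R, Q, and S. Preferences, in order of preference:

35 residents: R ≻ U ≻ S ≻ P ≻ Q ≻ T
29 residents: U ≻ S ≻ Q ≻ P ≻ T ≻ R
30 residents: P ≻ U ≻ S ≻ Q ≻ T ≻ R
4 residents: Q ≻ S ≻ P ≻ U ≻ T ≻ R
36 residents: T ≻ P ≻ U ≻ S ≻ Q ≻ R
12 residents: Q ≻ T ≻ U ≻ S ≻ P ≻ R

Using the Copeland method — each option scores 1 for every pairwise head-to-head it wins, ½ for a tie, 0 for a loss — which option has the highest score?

U

T: beats R; loses to P, U, Q, and S → score 1.
P: beats T, R, and Q; loses to U and S → score 3.
U: beats T, P, R, Q, and S → score 5.
R: loses to T, P, U, Q, and S → score 0.
Q: beats T and R; loses to P, U, and S → score 2.
S: beats T, P, R, and Q; loses to U → score 4.
U has the best pairwise record.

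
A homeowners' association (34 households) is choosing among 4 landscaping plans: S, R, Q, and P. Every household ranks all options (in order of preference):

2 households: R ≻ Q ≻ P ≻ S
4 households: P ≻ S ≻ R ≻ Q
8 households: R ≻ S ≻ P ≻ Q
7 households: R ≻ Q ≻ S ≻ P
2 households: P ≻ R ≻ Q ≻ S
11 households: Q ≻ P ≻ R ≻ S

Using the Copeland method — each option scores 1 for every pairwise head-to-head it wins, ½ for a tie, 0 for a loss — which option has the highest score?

R

S: loses to R, Q, and P → score 0.
R: beats S and Q; ties P → score 2.5.
Q: beats S and P; loses to R → score 2.
P: beats S; ties R; loses to Q → score 1.5.
R has the best pairwise record.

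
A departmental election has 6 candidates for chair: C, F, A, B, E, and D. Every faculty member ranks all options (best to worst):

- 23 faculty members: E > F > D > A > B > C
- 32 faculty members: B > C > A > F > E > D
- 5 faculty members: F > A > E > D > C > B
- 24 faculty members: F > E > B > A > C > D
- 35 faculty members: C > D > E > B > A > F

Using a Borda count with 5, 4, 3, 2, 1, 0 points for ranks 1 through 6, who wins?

E

C: 23·0 + 32·4 + 5·1 + 24·1 + 35·5 = 332
F: 23·4 + 32·2 + 5·5 + 24·5 + 35·0 = 301
A: 23·2 + 32·3 + 5·4 + 24·2 + 35·1 = 245
B: 23·1 + 32·5 + 5·0 + 24·3 + 35·2 = 325
E: 23·5 + 32·1 + 5·3 + 24·4 + 35·3 = 363
D: 23·3 + 32·0 + 5·2 + 24·0 + 35·4 = 219
E has the highest Borda score (363).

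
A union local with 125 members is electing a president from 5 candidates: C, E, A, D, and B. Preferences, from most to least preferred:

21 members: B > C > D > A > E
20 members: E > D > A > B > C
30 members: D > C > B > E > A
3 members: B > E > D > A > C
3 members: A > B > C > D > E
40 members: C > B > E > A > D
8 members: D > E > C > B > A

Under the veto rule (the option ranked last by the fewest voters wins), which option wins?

Last-place votes: C 23, E 24, A 38, D 40, B 0.
B is ranked last by the fewest voters, so B wins.

B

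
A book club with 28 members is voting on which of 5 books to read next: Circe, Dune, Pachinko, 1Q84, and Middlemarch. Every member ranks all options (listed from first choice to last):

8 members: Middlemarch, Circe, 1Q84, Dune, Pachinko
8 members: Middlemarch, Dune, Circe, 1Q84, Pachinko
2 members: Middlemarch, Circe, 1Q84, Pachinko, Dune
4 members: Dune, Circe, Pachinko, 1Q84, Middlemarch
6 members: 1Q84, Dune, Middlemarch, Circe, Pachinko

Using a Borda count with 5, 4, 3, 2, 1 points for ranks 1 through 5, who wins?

Middlemarch

Circe: 8·4 + 8·3 + 2·4 + 4·4 + 6·2 = 92
Dune: 8·2 + 8·4 + 2·1 + 4·5 + 6·4 = 94
Pachinko: 8·1 + 8·1 + 2·2 + 4·3 + 6·1 = 38
1Q84: 8·3 + 8·2 + 2·3 + 4·2 + 6·5 = 84
Middlemarch: 8·5 + 8·5 + 2·5 + 4·1 + 6·3 = 112
Middlemarch has the highest Borda score (112).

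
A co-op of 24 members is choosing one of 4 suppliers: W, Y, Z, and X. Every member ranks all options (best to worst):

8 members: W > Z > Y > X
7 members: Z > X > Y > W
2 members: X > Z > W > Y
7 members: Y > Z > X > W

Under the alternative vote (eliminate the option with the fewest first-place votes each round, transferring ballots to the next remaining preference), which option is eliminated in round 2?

Y

Round 1: W 8, Y 7, Z 7, X 2. Eliminate X.
Round 2: W 8, Y 7, Z 9. Eliminate Y.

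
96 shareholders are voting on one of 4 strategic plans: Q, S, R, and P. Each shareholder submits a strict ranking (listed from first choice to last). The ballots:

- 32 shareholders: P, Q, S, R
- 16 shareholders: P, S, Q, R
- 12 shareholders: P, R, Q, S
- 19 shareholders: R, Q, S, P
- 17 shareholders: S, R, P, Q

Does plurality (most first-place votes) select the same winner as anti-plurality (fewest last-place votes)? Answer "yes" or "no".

Plurality — first-place votes: Q 0, S 17, R 19, P 60. Winner: P.
Anti-plurality — last-place votes: Q 17, S 12, R 48, P 19. Winner: S.
The two methods disagree.

no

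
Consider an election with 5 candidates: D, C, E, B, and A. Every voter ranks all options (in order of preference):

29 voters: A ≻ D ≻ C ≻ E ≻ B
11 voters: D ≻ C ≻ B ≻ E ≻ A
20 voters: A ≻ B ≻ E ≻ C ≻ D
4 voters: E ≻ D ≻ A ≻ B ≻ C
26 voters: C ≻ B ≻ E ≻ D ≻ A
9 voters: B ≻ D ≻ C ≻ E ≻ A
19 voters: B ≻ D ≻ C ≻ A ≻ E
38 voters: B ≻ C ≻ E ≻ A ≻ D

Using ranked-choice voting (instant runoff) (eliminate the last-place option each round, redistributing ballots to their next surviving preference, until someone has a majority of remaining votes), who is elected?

Round 1: D 11, C 26, E 4, B 66, A 49. Eliminate E.
Round 2: D 15, C 26, B 66, A 49. Eliminate D.
Round 3: C 37, B 66, A 53. Eliminate C.
Round 4: B 103, A 53. B has a majority.

B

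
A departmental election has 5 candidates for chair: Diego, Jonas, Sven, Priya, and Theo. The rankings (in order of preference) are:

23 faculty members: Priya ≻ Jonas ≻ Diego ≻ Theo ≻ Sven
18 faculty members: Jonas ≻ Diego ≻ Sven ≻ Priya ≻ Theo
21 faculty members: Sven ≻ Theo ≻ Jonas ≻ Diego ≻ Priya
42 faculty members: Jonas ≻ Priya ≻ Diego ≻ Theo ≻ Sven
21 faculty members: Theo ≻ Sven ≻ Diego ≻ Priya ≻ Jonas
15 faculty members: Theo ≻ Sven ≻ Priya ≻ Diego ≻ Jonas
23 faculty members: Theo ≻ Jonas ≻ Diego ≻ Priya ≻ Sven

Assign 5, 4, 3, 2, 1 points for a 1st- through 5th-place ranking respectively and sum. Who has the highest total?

Jonas

Diego: 23·3 + 18·4 + 21·2 + 42·3 + 21·3 + 15·2 + 23·3 = 471
Jonas: 23·4 + 18·5 + 21·3 + 42·5 + 21·1 + 15·1 + 23·4 = 583
Sven: 23·1 + 18·3 + 21·5 + 42·1 + 21·4 + 15·4 + 23·1 = 391
Priya: 23·5 + 18·2 + 21·1 + 42·4 + 21·2 + 15·3 + 23·2 = 473
Theo: 23·2 + 18·1 + 21·4 + 42·2 + 21·5 + 15·5 + 23·5 = 527
Jonas has the highest Borda score (583).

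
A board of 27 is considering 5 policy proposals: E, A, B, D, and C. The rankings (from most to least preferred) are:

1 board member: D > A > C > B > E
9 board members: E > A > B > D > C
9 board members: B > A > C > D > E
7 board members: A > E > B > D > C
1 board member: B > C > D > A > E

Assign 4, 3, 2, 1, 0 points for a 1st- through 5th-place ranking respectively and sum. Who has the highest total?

E: 1·0 + 9·4 + 9·0 + 7·3 + 1·0 = 57
A: 1·3 + 9·3 + 9·3 + 7·4 + 1·1 = 86
B: 1·1 + 9·2 + 9·4 + 7·2 + 1·4 = 73
D: 1·4 + 9·1 + 9·1 + 7·1 + 1·2 = 31
C: 1·2 + 9·0 + 9·2 + 7·0 + 1·3 = 23
A has the highest Borda score (86).

A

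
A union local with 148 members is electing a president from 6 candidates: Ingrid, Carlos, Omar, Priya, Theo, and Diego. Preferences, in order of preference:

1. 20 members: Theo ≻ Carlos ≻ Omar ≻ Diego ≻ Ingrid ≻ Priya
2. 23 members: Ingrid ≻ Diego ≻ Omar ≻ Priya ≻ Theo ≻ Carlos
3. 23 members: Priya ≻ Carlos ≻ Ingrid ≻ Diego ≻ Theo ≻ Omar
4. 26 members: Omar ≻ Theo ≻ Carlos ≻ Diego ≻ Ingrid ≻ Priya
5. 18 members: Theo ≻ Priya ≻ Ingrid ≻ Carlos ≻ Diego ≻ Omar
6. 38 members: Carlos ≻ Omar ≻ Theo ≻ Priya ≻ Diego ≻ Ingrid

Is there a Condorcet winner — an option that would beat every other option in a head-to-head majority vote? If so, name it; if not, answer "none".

none

Checking pairwise contests:
Carlos beats Ingrid 107–41.
Theo beats Carlos 87–61.
Carlos beats Omar 99–49.
Carlos beats Priya 84–64.
Omar beats Theo 87–61.
Carlos beats Diego 125–23.
Every option loses at least one head-to-head, so there is no Condorcet winner.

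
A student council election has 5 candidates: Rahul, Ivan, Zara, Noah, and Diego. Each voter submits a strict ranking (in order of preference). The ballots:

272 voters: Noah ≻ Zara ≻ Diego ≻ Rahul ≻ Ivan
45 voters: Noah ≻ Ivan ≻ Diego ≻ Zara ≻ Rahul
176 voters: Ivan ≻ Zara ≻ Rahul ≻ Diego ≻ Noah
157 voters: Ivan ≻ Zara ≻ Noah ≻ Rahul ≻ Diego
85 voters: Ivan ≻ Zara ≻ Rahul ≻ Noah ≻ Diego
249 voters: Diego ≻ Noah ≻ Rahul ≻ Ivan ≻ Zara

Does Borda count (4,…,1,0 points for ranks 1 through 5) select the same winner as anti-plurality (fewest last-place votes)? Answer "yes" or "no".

Borda — scores: Rahul 1449, Ivan 2056, Zara 2115, Noah 2414, Diego 1806. Winner: Noah.
Anti-plurality — last-place votes: Rahul 45, Ivan 272, Zara 249, Noah 176, Diego 242. Winner: Rahul.
The two methods disagree.

no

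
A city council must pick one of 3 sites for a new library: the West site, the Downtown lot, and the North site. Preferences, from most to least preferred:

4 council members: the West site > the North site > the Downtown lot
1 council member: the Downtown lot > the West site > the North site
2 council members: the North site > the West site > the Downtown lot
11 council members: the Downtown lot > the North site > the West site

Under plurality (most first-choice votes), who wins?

the Downtown lot

First-place votes: the West site 4, the Downtown lot 12, the North site 2.
the Downtown lot has the most first-place votes.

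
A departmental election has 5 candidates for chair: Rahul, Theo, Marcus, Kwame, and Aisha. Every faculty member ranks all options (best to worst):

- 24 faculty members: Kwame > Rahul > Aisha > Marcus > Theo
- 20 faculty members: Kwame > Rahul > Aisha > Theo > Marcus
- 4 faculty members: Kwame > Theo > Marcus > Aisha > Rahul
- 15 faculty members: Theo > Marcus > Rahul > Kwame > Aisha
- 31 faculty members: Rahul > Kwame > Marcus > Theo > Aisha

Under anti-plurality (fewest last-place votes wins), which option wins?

Last-place votes: Rahul 4, Theo 24, Marcus 20, Kwame 0, Aisha 46.
Kwame is ranked last by the fewest voters, so Kwame wins.

Kwame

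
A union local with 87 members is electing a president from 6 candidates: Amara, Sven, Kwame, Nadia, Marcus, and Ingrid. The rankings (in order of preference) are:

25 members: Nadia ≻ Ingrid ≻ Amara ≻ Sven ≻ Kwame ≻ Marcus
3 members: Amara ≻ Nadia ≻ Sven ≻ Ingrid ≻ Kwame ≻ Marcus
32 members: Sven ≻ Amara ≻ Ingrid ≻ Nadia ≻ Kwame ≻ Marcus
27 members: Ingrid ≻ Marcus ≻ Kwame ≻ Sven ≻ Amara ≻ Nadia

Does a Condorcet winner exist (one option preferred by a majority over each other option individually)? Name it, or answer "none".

Ingrid vs Amara: 52–35 for Ingrid.
Ingrid vs Sven: 52–35 for Ingrid.
Ingrid vs Kwame: 87–0 for Ingrid.
Ingrid vs Nadia: 59–28 for Ingrid.
Ingrid vs Marcus: 87–0 for Ingrid.
Ingrid beats every other option head-to-head.

Ingrid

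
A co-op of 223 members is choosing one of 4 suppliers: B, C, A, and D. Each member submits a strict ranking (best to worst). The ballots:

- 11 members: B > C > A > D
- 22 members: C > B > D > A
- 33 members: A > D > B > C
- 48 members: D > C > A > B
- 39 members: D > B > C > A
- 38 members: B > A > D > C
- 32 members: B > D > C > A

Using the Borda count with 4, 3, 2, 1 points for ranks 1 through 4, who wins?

B: 11·4 + 22·3 + 33·2 + 48·1 + 39·3 + 38·4 + 32·4 = 621
C: 11·3 + 22·4 + 33·1 + 48·3 + 39·2 + 38·1 + 32·2 = 478
A: 11·2 + 22·1 + 33·4 + 48·2 + 39·1 + 38·3 + 32·1 = 457
D: 11·1 + 22·2 + 33·3 + 48·4 + 39·4 + 38·2 + 32·3 = 674
D has the highest Borda score (674).

D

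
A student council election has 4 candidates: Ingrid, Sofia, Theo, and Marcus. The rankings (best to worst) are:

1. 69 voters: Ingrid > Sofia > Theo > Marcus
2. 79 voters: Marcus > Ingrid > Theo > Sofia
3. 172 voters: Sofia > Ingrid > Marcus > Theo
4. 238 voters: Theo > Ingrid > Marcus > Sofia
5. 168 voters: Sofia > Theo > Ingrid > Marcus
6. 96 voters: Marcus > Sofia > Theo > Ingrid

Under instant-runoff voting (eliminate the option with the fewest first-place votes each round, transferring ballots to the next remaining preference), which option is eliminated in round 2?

Marcus

Round 1: Ingrid 69, Sofia 340, Theo 238, Marcus 175. Eliminate Ingrid.
Round 2: Sofia 409, Theo 238, Marcus 175. Eliminate Marcus.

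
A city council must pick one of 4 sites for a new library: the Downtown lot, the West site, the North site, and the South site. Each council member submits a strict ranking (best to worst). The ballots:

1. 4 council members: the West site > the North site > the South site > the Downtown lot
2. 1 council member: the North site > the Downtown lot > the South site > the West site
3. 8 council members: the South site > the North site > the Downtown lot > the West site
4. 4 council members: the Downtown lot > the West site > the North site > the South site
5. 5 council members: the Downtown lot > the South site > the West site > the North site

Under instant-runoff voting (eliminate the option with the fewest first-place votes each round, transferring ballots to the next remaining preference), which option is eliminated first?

Round 1: the Downtown lot 9, the West site 4, the North site 1, the South site 8. Eliminate the North site.

the North site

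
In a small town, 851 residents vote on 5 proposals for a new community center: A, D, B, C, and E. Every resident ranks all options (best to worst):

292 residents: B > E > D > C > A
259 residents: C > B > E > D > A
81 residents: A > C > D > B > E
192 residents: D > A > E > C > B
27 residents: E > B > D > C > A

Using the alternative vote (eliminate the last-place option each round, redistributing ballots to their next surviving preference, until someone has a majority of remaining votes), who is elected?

Round 1: A 81, D 192, B 292, C 259, E 27. Eliminate E.
Round 2: A 81, D 192, B 319, C 259. Eliminate A.
Round 3: D 192, B 319, C 340. Eliminate D.
Round 4: B 319, C 532. C has a majority.

C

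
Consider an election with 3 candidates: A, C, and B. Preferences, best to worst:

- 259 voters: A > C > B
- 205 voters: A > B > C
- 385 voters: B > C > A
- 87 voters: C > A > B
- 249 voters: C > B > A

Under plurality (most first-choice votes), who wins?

First-place votes: A 464, C 336, B 385.
A has the most first-place votes.

A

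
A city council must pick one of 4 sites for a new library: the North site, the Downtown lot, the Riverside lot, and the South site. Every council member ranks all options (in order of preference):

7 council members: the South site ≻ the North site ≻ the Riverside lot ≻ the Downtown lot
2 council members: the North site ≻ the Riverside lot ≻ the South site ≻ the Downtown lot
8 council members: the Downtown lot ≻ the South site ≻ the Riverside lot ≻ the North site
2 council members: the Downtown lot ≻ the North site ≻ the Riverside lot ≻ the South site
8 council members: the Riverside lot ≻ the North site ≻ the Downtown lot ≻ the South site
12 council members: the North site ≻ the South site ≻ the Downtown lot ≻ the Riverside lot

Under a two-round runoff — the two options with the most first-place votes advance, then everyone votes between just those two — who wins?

the North site

Round 1 first-place votes: the North site 14, the Downtown lot 10, the Riverside lot 8, the South site 7.
the North site and the Downtown lot advance.
Runoff: the North site is preferred to the Downtown lot by 29 voters; the Downtown lot by 10.
the North site wins the runoff.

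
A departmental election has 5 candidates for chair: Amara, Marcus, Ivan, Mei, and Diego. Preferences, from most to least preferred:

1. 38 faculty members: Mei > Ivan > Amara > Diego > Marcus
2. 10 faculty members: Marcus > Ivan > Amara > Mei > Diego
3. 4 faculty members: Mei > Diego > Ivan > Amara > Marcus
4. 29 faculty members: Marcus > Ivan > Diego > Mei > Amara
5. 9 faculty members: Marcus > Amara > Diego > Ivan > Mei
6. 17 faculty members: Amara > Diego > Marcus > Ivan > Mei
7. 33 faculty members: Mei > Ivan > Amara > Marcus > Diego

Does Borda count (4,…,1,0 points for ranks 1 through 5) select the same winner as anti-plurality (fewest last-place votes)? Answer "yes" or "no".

yes

Borda — scores: Amara 261, Marcus 259, Ivan 364, Mei 339, Diego 177. Winner: Ivan.
Anti-plurality — last-place votes: Amara 29, Marcus 42, Ivan 0, Mei 26, Diego 43. Winner: Ivan.
The two methods agree.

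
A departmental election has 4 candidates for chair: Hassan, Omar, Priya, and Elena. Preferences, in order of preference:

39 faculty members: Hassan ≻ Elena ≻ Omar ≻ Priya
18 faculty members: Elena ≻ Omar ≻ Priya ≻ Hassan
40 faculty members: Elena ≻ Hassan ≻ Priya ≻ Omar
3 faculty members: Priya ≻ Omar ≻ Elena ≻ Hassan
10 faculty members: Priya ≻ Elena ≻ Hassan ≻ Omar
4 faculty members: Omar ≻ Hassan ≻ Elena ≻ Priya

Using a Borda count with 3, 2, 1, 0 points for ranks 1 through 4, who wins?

Elena

Hassan: 39·3 + 18·0 + 40·2 + 3·0 + 10·1 + 4·2 = 215
Omar: 39·1 + 18·2 + 40·0 + 3·2 + 10·0 + 4·3 = 93
Priya: 39·0 + 18·1 + 40·1 + 3·3 + 10·3 + 4·0 = 97
Elena: 39·2 + 18·3 + 40·3 + 3·1 + 10·2 + 4·1 = 279
Elena has the highest Borda score (279).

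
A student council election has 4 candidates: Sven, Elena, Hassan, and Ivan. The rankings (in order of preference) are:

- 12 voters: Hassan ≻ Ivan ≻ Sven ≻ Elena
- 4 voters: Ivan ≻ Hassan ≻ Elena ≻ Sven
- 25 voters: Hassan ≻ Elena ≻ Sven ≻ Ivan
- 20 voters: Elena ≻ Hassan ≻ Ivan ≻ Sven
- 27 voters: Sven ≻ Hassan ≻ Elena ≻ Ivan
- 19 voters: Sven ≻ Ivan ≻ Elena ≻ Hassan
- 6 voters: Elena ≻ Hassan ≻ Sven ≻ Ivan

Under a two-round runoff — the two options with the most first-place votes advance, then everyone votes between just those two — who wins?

Round 1 first-place votes: Sven 46, Elena 26, Hassan 37, Ivan 4.
Sven and Hassan advance.
Runoff: Sven is preferred to Hassan by 46 voters; Hassan by 67.
Hassan wins the runoff.

Hassan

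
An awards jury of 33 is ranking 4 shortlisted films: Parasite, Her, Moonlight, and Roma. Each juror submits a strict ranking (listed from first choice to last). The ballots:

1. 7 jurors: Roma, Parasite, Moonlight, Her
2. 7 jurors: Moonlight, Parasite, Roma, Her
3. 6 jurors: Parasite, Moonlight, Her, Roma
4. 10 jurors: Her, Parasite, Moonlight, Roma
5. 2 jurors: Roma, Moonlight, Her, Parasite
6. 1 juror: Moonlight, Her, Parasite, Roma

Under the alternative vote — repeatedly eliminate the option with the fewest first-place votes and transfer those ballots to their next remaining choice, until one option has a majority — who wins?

Moonlight

Round 1: Parasite 6, Her 10, Moonlight 8, Roma 9. Eliminate Parasite.
Round 2: Her 10, Moonlight 14, Roma 9. Eliminate Roma.
Round 3: Her 10, Moonlight 23. Moonlight has a majority.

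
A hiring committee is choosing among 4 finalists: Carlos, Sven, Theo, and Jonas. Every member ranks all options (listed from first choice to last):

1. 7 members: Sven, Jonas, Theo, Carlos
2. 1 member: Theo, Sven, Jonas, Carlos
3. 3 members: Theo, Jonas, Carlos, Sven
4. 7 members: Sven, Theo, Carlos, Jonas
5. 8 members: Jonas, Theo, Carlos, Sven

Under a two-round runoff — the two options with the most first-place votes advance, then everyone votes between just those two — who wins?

Sven

Round 1 first-place votes: Carlos 0, Sven 14, Theo 4, Jonas 8.
Sven and Jonas advance.
Runoff: Sven is preferred to Jonas by 15 voters; Jonas by 11.
Sven wins the runoff.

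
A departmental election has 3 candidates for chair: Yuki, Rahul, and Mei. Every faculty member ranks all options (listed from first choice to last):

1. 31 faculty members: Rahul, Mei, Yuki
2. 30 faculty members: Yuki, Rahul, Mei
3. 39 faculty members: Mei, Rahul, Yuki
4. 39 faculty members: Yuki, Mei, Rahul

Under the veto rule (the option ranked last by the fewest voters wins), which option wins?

Mei

Last-place votes: Yuki 70, Rahul 39, Mei 30.
Mei is ranked last by the fewest voters, so Mei wins.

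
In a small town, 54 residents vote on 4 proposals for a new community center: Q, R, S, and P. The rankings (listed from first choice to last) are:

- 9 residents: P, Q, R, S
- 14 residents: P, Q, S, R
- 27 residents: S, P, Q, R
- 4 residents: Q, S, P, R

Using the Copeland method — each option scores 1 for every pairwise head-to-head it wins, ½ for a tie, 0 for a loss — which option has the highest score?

S

Q: beats R; ties S; loses to P → score 1.5.
R: loses to Q, S, and P → score 0.
S: beats R and P; ties Q → score 2.5.
P: beats Q and R; loses to S → score 2.
S has the best pairwise record.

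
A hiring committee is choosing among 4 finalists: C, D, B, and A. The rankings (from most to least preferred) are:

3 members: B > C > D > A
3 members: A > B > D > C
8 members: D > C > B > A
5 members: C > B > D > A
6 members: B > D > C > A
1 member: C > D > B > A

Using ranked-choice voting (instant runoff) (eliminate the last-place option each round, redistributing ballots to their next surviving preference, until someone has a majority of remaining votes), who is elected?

B

Round 1: C 6, D 8, B 9, A 3. Eliminate A.
Round 2: C 6, D 8, B 12. Eliminate C.
Round 3: D 9, B 17. B has a majority.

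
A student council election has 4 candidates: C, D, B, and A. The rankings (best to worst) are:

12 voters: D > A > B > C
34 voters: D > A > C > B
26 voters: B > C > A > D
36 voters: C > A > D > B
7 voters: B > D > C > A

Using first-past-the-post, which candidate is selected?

First-place votes: C 36, D 46, B 33, A 0.
D has the most first-place votes.

D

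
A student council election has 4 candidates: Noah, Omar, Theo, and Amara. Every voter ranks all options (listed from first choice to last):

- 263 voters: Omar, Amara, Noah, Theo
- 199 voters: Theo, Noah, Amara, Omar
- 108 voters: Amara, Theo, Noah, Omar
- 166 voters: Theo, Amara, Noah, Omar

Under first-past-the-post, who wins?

Theo

First-place votes: Noah 0, Omar 263, Theo 365, Amara 108.
Theo has the most first-place votes.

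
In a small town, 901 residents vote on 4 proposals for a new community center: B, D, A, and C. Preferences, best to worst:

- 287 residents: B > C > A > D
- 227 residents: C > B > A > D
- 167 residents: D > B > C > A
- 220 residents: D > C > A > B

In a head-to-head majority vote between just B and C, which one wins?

Voters preferring B to C: 454; preferring C to B: 447.
B wins the head-to-head.

B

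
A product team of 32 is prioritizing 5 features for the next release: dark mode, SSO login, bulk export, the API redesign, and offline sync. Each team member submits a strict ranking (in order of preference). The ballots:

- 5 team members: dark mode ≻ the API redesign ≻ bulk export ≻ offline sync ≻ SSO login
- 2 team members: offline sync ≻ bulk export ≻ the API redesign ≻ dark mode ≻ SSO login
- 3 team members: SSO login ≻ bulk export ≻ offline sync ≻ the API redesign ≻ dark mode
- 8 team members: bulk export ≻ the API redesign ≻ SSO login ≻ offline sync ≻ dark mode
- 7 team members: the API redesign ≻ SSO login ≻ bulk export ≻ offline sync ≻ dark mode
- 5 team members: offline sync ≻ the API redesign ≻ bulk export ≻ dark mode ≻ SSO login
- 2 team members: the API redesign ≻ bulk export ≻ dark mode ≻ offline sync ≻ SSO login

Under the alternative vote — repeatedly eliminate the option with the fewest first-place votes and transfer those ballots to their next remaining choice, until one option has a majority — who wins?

Round 1: dark mode 5, SSO login 3, bulk export 8, the API redesign 9, offline sync 7. Eliminate SSO login.
Round 2: dark mode 5, bulk export 11, the API redesign 9, offline sync 7. Eliminate dark mode.
Round 3: bulk export 11, the API redesign 14, offline sync 7. Eliminate offline sync.
Round 4: bulk export 13, the API redesign 19. The API redesign has a majority.

the API redesign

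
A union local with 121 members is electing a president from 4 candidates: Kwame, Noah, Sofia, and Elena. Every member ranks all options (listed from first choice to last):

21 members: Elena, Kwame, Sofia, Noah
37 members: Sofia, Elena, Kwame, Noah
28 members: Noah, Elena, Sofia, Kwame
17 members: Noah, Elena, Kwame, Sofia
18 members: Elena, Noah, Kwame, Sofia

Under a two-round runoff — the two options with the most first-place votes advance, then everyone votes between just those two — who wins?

Elena

Round 1 first-place votes: Kwame 0, Noah 45, Sofia 37, Elena 39.
Noah and Elena advance.
Runoff: Noah is preferred to Elena by 45 voters; Elena by 76.
Elena wins the runoff.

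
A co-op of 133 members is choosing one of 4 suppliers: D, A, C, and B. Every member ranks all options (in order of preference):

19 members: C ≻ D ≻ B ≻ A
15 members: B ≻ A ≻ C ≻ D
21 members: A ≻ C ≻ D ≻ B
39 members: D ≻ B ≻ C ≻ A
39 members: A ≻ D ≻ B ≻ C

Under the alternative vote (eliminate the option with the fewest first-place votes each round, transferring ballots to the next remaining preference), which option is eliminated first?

Round 1: D 39, A 60, C 19, B 15. Eliminate B.

B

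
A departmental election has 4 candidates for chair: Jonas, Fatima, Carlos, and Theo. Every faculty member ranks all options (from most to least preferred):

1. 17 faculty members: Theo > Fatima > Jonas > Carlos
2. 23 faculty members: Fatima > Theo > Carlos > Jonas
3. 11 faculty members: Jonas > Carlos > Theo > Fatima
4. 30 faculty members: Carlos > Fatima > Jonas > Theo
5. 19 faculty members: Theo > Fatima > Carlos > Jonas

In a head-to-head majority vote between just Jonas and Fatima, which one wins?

Voters preferring Jonas to Fatima: 11; preferring Fatima to Jonas: 89.
Fatima wins the head-to-head.

Fatima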